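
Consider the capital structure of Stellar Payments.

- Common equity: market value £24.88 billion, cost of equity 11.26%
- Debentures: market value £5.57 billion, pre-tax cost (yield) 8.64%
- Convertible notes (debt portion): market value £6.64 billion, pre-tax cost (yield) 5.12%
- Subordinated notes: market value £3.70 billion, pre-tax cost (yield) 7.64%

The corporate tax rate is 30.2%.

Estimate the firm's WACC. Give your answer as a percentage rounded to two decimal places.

8.76%

Total capital V = 24.88 + 5.57 + 6.64 + 3.7 = 40.79.
Equity: weight = 24.88/40.79 = 0.6100; cost = 11.26%.
Debentures: weight = 5.57/40.79 = 0.1366; after-tax cost = 8.64% × (1 − 30.2%) = 6.0307%.
Convertible notes (debt portion): weight = 6.64/40.79 = 0.1628; after-tax cost = 5.12% × (1 − 30.2%) = 3.5738%.
Subordinated notes: weight = 3.7/40.79 = 0.0907; after-tax cost = 7.64% × (1 − 30.2%) = 5.3327%.
WACC = 0.6100 × 11.2600% + 0.1366 × 6.0307% + 0.1628 × 3.5738% + 0.0907 × 5.3327% = 8.7571%.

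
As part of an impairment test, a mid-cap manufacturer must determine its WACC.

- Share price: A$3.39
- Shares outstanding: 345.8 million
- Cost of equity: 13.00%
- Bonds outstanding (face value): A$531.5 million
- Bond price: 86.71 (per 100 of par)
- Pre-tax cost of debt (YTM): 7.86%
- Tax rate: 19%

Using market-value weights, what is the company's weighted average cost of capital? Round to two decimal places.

11.13%

Market value of equity E = 3.39 × 345.8m = 1172.262m. Market value of debt D = 531.5m × 86.71/100 = 460.86365m.
Total capital V = 1172.262 + 460.86365 = 1633.12565.
Equity: weight = 1172.262/1633.12565 = 0.7178; cost = 13%.
Bonds outstanding: weight = 460.86365/1633.12565 = 0.2822; after-tax cost = 7.86% × (1 − 19%) = 6.3666%.
WACC = 0.7178 × 13.0000% + 0.2822 × 6.3666% = 11.1281%.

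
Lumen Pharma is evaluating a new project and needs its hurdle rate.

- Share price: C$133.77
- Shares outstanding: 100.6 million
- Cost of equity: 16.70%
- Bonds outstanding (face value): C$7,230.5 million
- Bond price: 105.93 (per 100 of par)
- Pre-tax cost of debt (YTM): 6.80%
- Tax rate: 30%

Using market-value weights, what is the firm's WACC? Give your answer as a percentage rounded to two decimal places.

12.37%

Market value of equity E = 133.77 × 100.6m = 13457.262m. Market value of debt D = 7230.5m × 105.93/100 = 7659.26865m.
Total capital V = 13457.262 + 7659.26865 = 21116.53065.
Equity: weight = 13457.262/21116.53065 = 0.6373; cost = 16.7%.
Bonds outstanding: weight = 7659.26865/21116.53065 = 0.3627; after-tax cost = 6.8% × (1 − 30%) = 4.7600%.
WACC = 0.6373 × 16.7000% + 0.3627 × 4.7600% = 12.3692%.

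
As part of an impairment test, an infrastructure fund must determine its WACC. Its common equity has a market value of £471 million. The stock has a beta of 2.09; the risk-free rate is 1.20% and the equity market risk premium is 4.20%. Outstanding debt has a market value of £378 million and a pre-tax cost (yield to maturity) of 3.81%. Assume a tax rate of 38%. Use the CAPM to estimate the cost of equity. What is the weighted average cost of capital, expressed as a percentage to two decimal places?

Cost of equity via CAPM: Re = 1.2% + 2.09 × 4.2% = 9.9780%.
Total capital V = 471 + 378 = 849.
Equity: weight = 471/849 = 0.5548; cost = 9.978%.
Debt: weight = 378/849 = 0.4452; after-tax cost = 3.81% × (1 − 38%) = 2.3622%.
WACC = 0.5548 × 9.9780% + 0.4452 × 2.3622% = 6.5872%.

6.59%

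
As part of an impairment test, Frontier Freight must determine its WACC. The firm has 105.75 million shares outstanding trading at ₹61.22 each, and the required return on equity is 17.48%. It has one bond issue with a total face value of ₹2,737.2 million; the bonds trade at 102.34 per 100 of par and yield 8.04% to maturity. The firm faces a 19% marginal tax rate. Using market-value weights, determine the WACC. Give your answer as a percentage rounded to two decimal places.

14.17%

Market value of equity E = 61.22 × 105.75m = 6474.015m. Market value of debt D = 2737.2m × 102.34/100 = 2801.25048m.
Total capital V = 6474.015 + 2801.25048 = 9275.26548.
Equity: weight = 6474.015/9275.26548 = 0.6980; cost = 17.48%.
Bonds outstanding: weight = 2801.25048/9275.26548 = 0.3020; after-tax cost = 8.04% × (1 − 19%) = 6.5124%.
WACC = 0.6980 × 17.4800% + 0.3020 × 6.5124% = 14.1676%.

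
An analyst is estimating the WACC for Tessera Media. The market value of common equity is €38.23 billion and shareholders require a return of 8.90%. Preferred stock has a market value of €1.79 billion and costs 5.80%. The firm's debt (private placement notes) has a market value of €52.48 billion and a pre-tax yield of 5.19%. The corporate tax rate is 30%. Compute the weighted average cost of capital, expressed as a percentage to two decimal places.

5.85%

Total capital V = 38.23 + 1.79 + 52.48 = 92.5.
Equity: weight = 38.23/92.5 = 0.4133; cost = 8.9%.
Preferred: weight = 1.79/92.5 = 0.0194; cost = 5.8%.
Private placement notes: weight = 52.48/92.5 = 0.5674; after-tax cost = 5.19% × (1 − 30%) = 3.6330%.
WACC = 0.4133 × 8.9000% + 0.0194 × 5.8000% + 0.5674 × 3.6330% = 5.8518%.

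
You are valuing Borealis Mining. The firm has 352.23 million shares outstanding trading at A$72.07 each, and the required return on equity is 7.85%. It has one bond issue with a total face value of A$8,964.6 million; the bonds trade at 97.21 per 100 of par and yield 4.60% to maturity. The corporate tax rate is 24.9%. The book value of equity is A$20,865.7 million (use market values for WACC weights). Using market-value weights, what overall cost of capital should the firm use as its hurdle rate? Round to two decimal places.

Market value of equity E = 72.07 × 352.23m = 25385.2161m. Market value of debt D = 8964.6m × 97.21/100 = 8714.48766m.
Total capital V = 25385.2161 + 8714.48766 = 34099.70376.
Equity: weight = 25385.2161/34099.70376 = 0.7444; cost = 7.85%.
Bonds outstanding: weight = 8714.48766/34099.70376 = 0.2556; after-tax cost = 4.6% × (1 − 24.9%) = 3.4546%.
WACC = 0.7444 × 7.8500% + 0.2556 × 3.4546% = 6.7267%.

6.73%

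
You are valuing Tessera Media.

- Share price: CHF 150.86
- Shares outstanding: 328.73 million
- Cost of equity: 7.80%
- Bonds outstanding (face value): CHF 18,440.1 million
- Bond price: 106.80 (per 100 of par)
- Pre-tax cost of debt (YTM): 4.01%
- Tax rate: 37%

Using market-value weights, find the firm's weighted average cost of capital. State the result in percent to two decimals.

6.30%

Market value of equity E = 150.86 × 328.73m = 49592.2078m. Market value of debt D = 18440.1m × 106.8/100 = 19694.0268m.
Total capital V = 49592.2078 + 19694.0268 = 69286.2346.
Equity: weight = 49592.2078/69286.2346 = 0.7158; cost = 7.8%.
Bonds outstanding: weight = 19694.0268/69286.2346 = 0.2842; after-tax cost = 4.01% × (1 − 37%) = 2.5263%.
WACC = 0.7158 × 7.8000% + 0.2842 × 2.5263% = 6.3010%.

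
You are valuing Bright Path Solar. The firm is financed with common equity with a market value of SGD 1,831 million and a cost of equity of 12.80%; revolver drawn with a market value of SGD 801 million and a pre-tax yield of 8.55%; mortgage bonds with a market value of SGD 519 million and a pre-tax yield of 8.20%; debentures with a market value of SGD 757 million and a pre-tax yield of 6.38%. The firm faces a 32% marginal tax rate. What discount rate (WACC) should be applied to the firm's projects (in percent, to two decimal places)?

Total capital V = 1831 + 801 + 519 + 757 = 3908.
Equity: weight = 1831/3908 = 0.4685; cost = 12.8%.
Revolver drawn: weight = 801/3908 = 0.2050; after-tax cost = 8.55% × (1 − 32%) = 5.8140%.
Mortgage bonds: weight = 519/3908 = 0.1328; after-tax cost = 8.2% × (1 − 32%) = 5.5760%.
Debentures: weight = 757/3908 = 0.1937; after-tax cost = 6.38% × (1 − 32%) = 4.3384%.
WACC = 0.4685 × 12.8000% + 0.2050 × 5.8140% + 0.1328 × 5.5760% + 0.1937 × 4.3384% = 8.7697%.

8.77%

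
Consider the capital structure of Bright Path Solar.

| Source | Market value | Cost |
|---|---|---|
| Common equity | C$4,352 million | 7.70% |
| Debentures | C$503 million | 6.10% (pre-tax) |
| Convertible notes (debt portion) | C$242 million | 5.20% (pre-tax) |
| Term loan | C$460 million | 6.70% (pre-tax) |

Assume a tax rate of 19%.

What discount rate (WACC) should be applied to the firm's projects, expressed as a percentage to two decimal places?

Total capital V = 4352 + 503 + 242 + 460 = 5557.
Equity: weight = 4352/5557 = 0.7832; cost = 7.7%.
Debentures: weight = 503/5557 = 0.0905; after-tax cost = 6.1% × (1 − 19%) = 4.9410%.
Convertible notes (debt portion): weight = 242/5557 = 0.0435; after-tax cost = 5.2% × (1 − 19%) = 4.2120%.
Term loan: weight = 460/5557 = 0.0828; after-tax cost = 6.7% × (1 − 19%) = 5.4270%.
WACC = 0.7832 × 7.7000% + 0.0905 × 4.9410% + 0.0435 × 4.2120% + 0.0828 × 5.4270% = 7.1102%.

7.11%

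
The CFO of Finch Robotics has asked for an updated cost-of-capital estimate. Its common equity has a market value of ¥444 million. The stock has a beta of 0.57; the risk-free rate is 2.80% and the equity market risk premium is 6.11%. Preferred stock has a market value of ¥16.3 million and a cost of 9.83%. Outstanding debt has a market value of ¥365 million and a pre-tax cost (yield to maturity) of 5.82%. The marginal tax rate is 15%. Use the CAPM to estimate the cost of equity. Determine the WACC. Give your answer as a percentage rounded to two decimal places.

Cost of equity via CAPM: Re = 2.8% + 0.57 × 6.11% = 6.2827%.
Total capital V = 444 + 16.3 + 365 = 825.3.
Equity: weight = 444/825.3 = 0.5380; cost = 6.2827%.
Preferred: weight = 16.3/825.3 = 0.0198; cost = 9.83%.
Debt: weight = 365/825.3 = 0.4423; after-tax cost = 5.82% × (1 − 15%) = 4.9470%.
WACC = 0.5380 × 6.2827% + 0.0198 × 9.8300% + 0.4423 × 4.9470% = 5.7620%.

5.76%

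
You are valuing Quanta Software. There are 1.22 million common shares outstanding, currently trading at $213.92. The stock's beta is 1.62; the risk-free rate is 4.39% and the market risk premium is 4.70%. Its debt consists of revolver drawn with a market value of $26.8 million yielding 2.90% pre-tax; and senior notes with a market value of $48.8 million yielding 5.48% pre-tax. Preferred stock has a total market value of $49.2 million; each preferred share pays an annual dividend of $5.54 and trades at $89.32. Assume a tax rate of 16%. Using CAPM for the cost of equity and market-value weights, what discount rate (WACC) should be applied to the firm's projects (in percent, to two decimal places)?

Cost of equity via CAPM: Re = 4.39% + 1.62 × 4.7% = 12.0040%.
Cost of preferred: Rp = 5.54 / 89.32 = 6.2024%.
Market value of equity E = 213.92 × 1.22m = 260.9824m.
Total capital V = 260.9824 + 49.2 + 26.8 + 48.8 = 385.7824.
Equity: weight = 260.9824/385.7824 = 0.6765; cost = 12.004%.
Preferred: weight = 49.2/385.7824 = 0.1275; cost = 6.2024%.
Revolver drawn: weight = 26.8/385.7824 = 0.0695; after-tax cost = 2.9% × (1 − 16%) = 2.4360%.
Senior notes: weight = 48.8/385.7824 = 0.1265; after-tax cost = 5.48% × (1 − 16%) = 4.6032%.
WACC = 0.6765 × 12.0040% + 0.1275 × 6.2024% + 0.0695 × 2.4360% + 0.1265 × 4.6032% = 9.6632%.

9.66%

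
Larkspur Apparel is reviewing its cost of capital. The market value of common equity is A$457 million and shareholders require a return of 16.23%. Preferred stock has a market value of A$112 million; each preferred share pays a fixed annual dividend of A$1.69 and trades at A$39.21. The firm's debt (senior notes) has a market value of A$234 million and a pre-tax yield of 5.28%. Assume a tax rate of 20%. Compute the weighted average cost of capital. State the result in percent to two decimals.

11.07%

Cost of preferred: Rp = 1.69 / 39.21 = 4.3101%.
Total capital V = 457 + 112 + 234 = 803.
Equity: weight = 457/803 = 0.5691; cost = 16.23%.
Preferred: weight = 112/803 = 0.1395; cost = 4.3101%.
Senior notes: weight = 234/803 = 0.2914; after-tax cost = 5.28% × (1 − 20%) = 4.2240%.
WACC = 0.5691 × 16.2300% + 0.1395 × 4.3101% + 0.2914 × 4.2240% = 11.0688%.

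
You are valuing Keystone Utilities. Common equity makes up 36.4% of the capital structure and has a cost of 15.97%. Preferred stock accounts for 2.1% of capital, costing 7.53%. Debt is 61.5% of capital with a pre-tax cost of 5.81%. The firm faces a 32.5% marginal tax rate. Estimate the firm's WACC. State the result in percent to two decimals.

After-tax cost of debt = 5.81% × (1 − 32.5%) = 3.9217%.
WACC = 0.364 × 15.9700% + 0.021 × 7.5300% + 0.615 × 3.9217% = 8.3831%.

8.38%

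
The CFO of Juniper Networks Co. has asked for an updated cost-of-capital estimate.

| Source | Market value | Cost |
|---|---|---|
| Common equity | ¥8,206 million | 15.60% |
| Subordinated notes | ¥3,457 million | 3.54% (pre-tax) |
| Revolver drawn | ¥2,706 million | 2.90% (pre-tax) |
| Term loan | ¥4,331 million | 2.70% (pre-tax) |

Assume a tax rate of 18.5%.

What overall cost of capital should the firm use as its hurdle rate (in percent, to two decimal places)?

8.23%

Total capital V = 8206 + 3457 + 2706 + 4331 = 18700.
Equity: weight = 8206/18700 = 0.4388; cost = 15.6%.
Subordinated notes: weight = 3457/18700 = 0.1849; after-tax cost = 3.54% × (1 − 18.5%) = 2.8851%.
Revolver drawn: weight = 2706/18700 = 0.1447; after-tax cost = 2.9% × (1 − 18.5%) = 2.3635%.
Term loan: weight = 4331/18700 = 0.2316; after-tax cost = 2.7% × (1 − 18.5%) = 2.2005%.
WACC = 0.4388 × 15.6000% + 0.1849 × 2.8851% + 0.1447 × 2.3635% + 0.2316 × 2.2005% = 8.2307%.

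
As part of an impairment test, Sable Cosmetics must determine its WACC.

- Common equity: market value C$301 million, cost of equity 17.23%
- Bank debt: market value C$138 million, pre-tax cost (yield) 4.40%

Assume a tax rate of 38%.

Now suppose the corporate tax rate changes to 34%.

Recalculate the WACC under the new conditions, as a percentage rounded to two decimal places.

12.73%

After the change:
Total capital V = 301 + 138 = 439.
Equity: weight = 301/439 = 0.6856; cost = 17.23%.
Bank debt: weight = 138/439 = 0.3144; after-tax cost = 4.4% × (1 − 34%) = 2.9040%.
WACC = 0.6856 × 17.2300% + 0.3144 × 2.9040% = 12.7266%.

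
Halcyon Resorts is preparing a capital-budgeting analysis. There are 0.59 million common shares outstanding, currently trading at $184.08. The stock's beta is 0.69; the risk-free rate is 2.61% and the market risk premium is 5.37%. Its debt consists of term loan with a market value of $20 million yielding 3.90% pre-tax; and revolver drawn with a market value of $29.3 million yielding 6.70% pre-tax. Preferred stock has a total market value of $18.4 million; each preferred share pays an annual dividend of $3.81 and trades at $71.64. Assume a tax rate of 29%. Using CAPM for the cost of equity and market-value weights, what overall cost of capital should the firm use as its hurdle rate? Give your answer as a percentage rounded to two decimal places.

5.55%

Cost of equity via CAPM: Re = 2.61% + 0.69 × 5.37% = 6.3153%.
Cost of preferred: Rp = 3.81 / 71.64 = 5.3183%.
Market value of equity E = 184.08 × 0.59m = 108.6072m.
Total capital V = 108.6072 + 18.4 + 20 + 29.3 = 176.3072.
Equity: weight = 108.6072/176.3072 = 0.6160; cost = 6.3153%.
Preferred: weight = 18.4/176.3072 = 0.1044; cost = 5.3183%.
Term loan: weight = 20/176.3072 = 0.1134; after-tax cost = 3.9% × (1 − 29%) = 2.7690%.
Revolver drawn: weight = 29.3/176.3072 = 0.1662; after-tax cost = 6.7% × (1 − 29%) = 4.7570%.
WACC = 0.6160 × 6.3153% + 0.1044 × 5.3183% + 0.1134 × 2.7690% + 0.1662 × 4.7570% = 5.5500%.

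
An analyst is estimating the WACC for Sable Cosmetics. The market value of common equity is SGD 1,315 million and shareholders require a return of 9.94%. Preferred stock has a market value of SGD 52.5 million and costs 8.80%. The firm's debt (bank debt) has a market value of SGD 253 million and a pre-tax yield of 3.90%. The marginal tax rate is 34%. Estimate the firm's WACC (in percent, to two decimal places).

Total capital V = 1315 + 52.5 + 253 = 1620.5.
Equity: weight = 1315/1620.5 = 0.8115; cost = 9.94%.
Preferred: weight = 52.5/1620.5 = 0.0324; cost = 8.8%.
Bank debt: weight = 253/1620.5 = 0.1561; after-tax cost = 3.9% × (1 − 34%) = 2.5740%.
WACC = 0.8115 × 9.9400% + 0.0324 × 8.8000% + 0.1561 × 2.5740% = 8.7531%.

8.75%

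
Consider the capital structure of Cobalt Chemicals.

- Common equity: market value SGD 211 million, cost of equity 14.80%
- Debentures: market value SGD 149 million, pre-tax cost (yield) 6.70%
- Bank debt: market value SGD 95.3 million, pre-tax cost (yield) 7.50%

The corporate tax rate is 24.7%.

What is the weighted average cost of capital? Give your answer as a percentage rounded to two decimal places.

Total capital V = 211 + 149 + 95.3 = 455.3.
Equity: weight = 211/455.3 = 0.4634; cost = 14.8%.
Debentures: weight = 149/455.3 = 0.3273; after-tax cost = 6.7% × (1 − 24.7%) = 5.0451%.
Bank debt: weight = 95.3/455.3 = 0.2093; after-tax cost = 7.5% × (1 − 24.7%) = 5.6475%.
WACC = 0.4634 × 14.8000% + 0.3273 × 5.0451% + 0.2093 × 5.6475% = 9.6919%.

9.69%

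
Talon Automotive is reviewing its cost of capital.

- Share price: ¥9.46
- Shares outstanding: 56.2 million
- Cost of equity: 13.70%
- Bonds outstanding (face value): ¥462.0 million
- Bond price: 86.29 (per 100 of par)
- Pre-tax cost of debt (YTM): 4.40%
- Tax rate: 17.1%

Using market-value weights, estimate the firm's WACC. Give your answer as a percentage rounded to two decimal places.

Market value of equity E = 9.46 × 56.2m = 531.652m. Market value of debt D = 462m × 86.29/100 = 398.6598m.
Total capital V = 531.652 + 398.6598 = 930.3118.
Equity: weight = 531.652/930.3118 = 0.5715; cost = 13.7%.
Bonds outstanding: weight = 398.6598/930.3118 = 0.4285; after-tax cost = 4.4% × (1 − 17.1%) = 3.6476%.
WACC = 0.5715 × 13.7000% + 0.4285 × 3.6476% = 9.3923%.

9.39%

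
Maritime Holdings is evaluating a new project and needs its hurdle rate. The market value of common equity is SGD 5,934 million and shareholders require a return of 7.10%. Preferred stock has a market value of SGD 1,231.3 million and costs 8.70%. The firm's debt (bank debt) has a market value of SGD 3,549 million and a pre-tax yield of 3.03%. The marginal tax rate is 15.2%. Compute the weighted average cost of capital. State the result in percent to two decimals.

Total capital V = 5934 + 1231.3 + 3549 = 10714.3.
Equity: weight = 5934/10714.3 = 0.5538; cost = 7.1%.
Preferred: weight = 1231.3/10714.3 = 0.1149; cost = 8.7%.
Bank debt: weight = 3549/10714.3 = 0.3312; after-tax cost = 3.03% × (1 − 15.2%) = 2.5694%.
WACC = 0.5538 × 7.1000% + 0.1149 × 8.7000% + 0.3312 × 2.5694% = 5.7832%.

5.78%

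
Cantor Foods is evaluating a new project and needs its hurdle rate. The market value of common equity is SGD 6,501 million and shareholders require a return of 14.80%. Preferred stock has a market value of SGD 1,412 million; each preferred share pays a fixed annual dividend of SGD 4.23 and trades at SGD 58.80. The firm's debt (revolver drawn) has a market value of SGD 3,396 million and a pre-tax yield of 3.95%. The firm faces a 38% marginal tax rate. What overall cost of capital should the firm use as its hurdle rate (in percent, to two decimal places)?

Cost of preferred: Rp = 4.23 / 58.8 = 7.1939%.
Total capital V = 6501 + 1412 + 3396 = 11309.
Equity: weight = 6501/11309 = 0.5749; cost = 14.8%.
Preferred: weight = 1412/11309 = 0.1249; cost = 7.1939%.
Revolver drawn: weight = 3396/11309 = 0.3003; after-tax cost = 3.95% × (1 − 38%) = 2.4490%.
WACC = 0.5749 × 14.8000% + 0.1249 × 7.1939% + 0.3003 × 2.4490% = 10.1414%.

10.14%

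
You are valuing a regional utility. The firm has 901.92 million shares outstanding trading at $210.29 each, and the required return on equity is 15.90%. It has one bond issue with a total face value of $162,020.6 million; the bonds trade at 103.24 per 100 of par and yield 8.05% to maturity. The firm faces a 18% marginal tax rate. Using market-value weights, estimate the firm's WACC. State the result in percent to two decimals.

Market value of equity E = 210.29 × 901.92m = 189664.7568m. Market value of debt D = 162020.6m × 103.24/100 = 167270.06744m.
Total capital V = 189664.7568 + 167270.06744 = 356934.82424.
Equity: weight = 189664.7568/356934.82424 = 0.5314; cost = 15.9%.
Bonds outstanding: weight = 167270.06744/356934.82424 = 0.4686; after-tax cost = 8.05% × (1 − 18%) = 6.6010%.
WACC = 0.5314 × 15.9000% + 0.4686 × 6.6010% = 11.5422%.

11.54%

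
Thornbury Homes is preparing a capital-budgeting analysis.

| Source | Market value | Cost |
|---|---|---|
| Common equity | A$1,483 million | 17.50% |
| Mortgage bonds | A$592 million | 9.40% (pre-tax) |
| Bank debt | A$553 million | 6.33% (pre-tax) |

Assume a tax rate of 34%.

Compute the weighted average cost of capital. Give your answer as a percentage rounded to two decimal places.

Total capital V = 1483 + 592 + 553 = 2628.
Equity: weight = 1483/2628 = 0.5643; cost = 17.5%.
Mortgage bonds: weight = 592/2628 = 0.2253; after-tax cost = 9.4% × (1 − 34%) = 6.2040%.
Bank debt: weight = 553/2628 = 0.2104; after-tax cost = 6.33% × (1 − 34%) = 4.1778%.
WACC = 0.5643 × 17.5000% + 0.2253 × 6.2040% + 0.2104 × 4.1778% = 12.1521%.

12.15%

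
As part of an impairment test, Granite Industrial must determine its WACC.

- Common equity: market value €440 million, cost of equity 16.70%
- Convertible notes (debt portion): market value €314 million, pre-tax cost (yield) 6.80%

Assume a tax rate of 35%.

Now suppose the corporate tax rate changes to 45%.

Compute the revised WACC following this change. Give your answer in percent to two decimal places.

11.30%

After the change:
Total capital V = 440 + 314 = 754.
Equity: weight = 440/754 = 0.5836; cost = 16.7%.
Convertible notes (debt portion): weight = 314/754 = 0.4164; after-tax cost = 6.8% × (1 − 45%) = 3.7400%.
WACC = 0.5836 × 16.7000% + 0.4164 × 3.7400% = 11.3029%.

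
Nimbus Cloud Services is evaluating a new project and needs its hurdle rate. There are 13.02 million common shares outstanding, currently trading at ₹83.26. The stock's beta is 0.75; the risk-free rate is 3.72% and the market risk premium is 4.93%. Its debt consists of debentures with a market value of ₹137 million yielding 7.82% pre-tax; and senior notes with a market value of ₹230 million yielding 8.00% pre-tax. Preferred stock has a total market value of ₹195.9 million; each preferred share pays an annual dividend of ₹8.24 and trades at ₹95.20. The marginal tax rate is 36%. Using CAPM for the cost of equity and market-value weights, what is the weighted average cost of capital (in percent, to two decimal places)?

Cost of equity via CAPM: Re = 3.72% + 0.75 × 4.93% = 7.4175%.
Cost of preferred: Rp = 8.24 / 95.2 = 8.6555%.
Market value of equity E = 83.26 × 13.02m = 1084.0452m.
Total capital V = 1084.0452 + 195.9 + 137 + 230 = 1646.9452.
Equity: weight = 1084.0452/1646.9452 = 0.6582; cost = 7.4175%.
Preferred: weight = 195.9/1646.9452 = 0.1189; cost = 8.6555%.
Debentures: weight = 137/1646.9452 = 0.0832; after-tax cost = 7.82% × (1 − 36%) = 5.0048%.
Senior notes: weight = 230/1646.9452 = 0.1397; after-tax cost = 8% × (1 − 36%) = 5.1200%.
WACC = 0.6582 × 7.4175% + 0.1189 × 8.6555% + 0.0832 × 5.0048% + 0.1397 × 5.1200% = 7.0432%.

7.04%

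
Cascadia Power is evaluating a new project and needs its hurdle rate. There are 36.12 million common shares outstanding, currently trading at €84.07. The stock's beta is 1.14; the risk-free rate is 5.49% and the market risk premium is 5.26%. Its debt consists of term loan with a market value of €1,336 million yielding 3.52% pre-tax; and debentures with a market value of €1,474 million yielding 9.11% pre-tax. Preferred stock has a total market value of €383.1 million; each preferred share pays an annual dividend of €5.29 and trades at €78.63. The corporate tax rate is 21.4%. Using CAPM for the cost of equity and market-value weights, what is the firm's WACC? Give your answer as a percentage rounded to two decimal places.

Cost of equity via CAPM: Re = 5.49% + 1.14 × 5.26% = 11.4864%.
Cost of preferred: Rp = 5.29 / 78.63 = 6.7277%.
Market value of equity E = 84.07 × 36.12m = 3036.6084m.
Total capital V = 3036.6084 + 383.1 + 1336 + 1474 = 6229.7084.
Equity: weight = 3036.6084/6229.7084 = 0.4874; cost = 11.4864%.
Preferred: weight = 383.1/6229.7084 = 0.0615; cost = 6.7277%.
Term loan: weight = 1336/6229.7084 = 0.2145; after-tax cost = 3.52% × (1 − 21.4%) = 2.7667%.
Debentures: weight = 1474/6229.7084 = 0.2366; after-tax cost = 9.11% × (1 − 21.4%) = 7.1605%.
WACC = 0.4874 × 11.4864% + 0.0615 × 6.7277% + 0.2145 × 2.7667% + 0.2366 × 7.1605% = 8.3002%.

8.30%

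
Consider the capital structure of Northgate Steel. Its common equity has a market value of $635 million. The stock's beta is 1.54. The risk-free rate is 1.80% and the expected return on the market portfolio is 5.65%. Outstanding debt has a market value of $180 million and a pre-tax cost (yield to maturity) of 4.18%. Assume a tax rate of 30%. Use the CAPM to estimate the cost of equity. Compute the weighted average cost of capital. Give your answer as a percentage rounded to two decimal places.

6.67%

Market risk premium = 5.65% − 1.8% = 3.85%.
Cost of equity via CAPM: Re = 1.8% + 1.54 × 3.85% = 7.7290%.
Total capital V = 635 + 180 = 815.
Equity: weight = 635/815 = 0.7791; cost = 7.729%.
Debt: weight = 180/815 = 0.2209; after-tax cost = 4.18% × (1 − 30%) = 2.9260%.
WACC = 0.7791 × 7.7290% + 0.2209 × 2.9260% = 6.6682%.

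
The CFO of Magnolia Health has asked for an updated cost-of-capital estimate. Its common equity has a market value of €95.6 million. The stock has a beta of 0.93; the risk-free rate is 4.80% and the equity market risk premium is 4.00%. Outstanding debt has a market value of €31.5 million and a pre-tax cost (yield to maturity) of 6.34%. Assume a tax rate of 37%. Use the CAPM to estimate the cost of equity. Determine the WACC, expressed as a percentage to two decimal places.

Cost of equity via CAPM: Re = 4.8% + 0.93 × 4.0% = 8.5200%.
Total capital V = 95.6 + 31.5 = 127.1.
Equity: weight = 95.6/127.1 = 0.7522; cost = 8.52%.
Debt: weight = 31.5/127.1 = 0.2478; after-tax cost = 6.34% × (1 − 37%) = 3.9942%.
WACC = 0.7522 × 8.5200% + 0.2478 × 3.9942% = 7.3983%.

7.40%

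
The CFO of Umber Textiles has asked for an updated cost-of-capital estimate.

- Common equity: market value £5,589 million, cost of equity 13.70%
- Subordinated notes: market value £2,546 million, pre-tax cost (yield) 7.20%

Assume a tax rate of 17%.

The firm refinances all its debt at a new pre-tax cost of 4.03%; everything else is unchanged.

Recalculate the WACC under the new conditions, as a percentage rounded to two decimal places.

After the change:
Total capital V = 5589 + 2546 = 8135.
Equity: weight = 5589/8135 = 0.6870; cost = 13.7%.
Subordinated notes: weight = 2546/8135 = 0.3130; after-tax cost = 4.03% × (1 − 17%) = 3.3449%.
WACC = 0.6870 × 13.7000% + 0.3130 × 3.3449% = 10.4592%.

10.46%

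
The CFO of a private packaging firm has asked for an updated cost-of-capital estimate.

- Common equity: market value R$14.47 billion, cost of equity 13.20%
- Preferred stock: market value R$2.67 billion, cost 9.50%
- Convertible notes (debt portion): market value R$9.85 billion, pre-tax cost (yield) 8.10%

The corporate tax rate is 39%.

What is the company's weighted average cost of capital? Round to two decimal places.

Total capital V = 14.47 + 2.67 + 9.85 = 26.99.
Equity: weight = 14.47/26.99 = 0.5361; cost = 13.2%.
Preferred: weight = 2.67/26.99 = 0.0989; cost = 9.5%.
Convertible notes (debt portion): weight = 9.85/26.99 = 0.3649; after-tax cost = 8.1% × (1 − 39%) = 4.9410%.
WACC = 0.5361 × 13.2000% + 0.0989 × 9.5000% + 0.3649 × 4.9410% = 9.8199%.

9.82%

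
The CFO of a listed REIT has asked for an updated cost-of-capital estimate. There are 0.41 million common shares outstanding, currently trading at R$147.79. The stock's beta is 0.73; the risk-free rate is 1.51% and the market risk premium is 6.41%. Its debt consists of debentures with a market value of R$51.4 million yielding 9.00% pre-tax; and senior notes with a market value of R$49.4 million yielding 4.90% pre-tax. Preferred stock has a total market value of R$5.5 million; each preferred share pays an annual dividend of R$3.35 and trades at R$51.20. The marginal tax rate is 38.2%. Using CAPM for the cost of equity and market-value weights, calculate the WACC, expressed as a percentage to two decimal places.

5.07%

Cost of equity via CAPM: Re = 1.51% + 0.73 × 6.41% = 6.1893%.
Cost of preferred: Rp = 3.35 / 51.2 = 6.5430%.
Market value of equity E = 147.79 × 0.41m = 60.5939m.
Total capital V = 60.5939 + 5.5 + 51.4 + 49.4 = 166.8939.
Equity: weight = 60.5939/166.8939 = 0.3631; cost = 6.1893%.
Preferred: weight = 5.5/166.8939 = 0.0330; cost = 6.543%.
Debentures: weight = 51.4/166.8939 = 0.3080; after-tax cost = 9% × (1 − 38.2%) = 5.5620%.
Senior notes: weight = 49.4/166.8939 = 0.2960; after-tax cost = 4.9% × (1 − 38.2%) = 3.0282%.
WACC = 0.3631 × 6.1893% + 0.0330 × 6.5430% + 0.3080 × 5.5620% + 0.2960 × 3.0282% = 5.0721%.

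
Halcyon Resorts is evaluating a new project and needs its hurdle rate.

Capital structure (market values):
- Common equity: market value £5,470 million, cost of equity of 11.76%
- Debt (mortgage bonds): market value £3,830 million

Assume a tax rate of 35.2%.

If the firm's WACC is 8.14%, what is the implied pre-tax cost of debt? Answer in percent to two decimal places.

Total capital V = 5470 + 3830 = 9300.
Equity weight = 5470/9300 = 0.5882.
Mortgage bonds weight = 3830/9300 = 0.4118.
Equity contribution = 0.5882 × 11.76% = 6.9169%.
Remaining for debt = 8.14% − 6.9169% = 1.2231%.
Rd × (1 − 35.2%) × 0.4118 = 1.2231%  ⇒  Rd = 4.5832%.

4.58%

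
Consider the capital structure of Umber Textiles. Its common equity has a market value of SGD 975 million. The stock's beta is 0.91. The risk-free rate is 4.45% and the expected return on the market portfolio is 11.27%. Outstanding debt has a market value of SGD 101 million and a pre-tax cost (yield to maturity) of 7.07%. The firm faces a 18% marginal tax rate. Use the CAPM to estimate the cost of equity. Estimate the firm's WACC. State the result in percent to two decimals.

10.20%

Market risk premium = 11.27% − 4.45% = 6.82%.
Cost of equity via CAPM: Re = 4.45% + 0.91 × 6.82% = 10.6562%.
Total capital V = 975 + 101 = 1076.
Equity: weight = 975/1076 = 0.9061; cost = 10.6562%.
Debt: weight = 101/1076 = 0.0939; after-tax cost = 7.07% × (1 − 18%) = 5.7974%.
WACC = 0.9061 × 10.6562% + 0.0939 × 5.7974% = 10.2001%.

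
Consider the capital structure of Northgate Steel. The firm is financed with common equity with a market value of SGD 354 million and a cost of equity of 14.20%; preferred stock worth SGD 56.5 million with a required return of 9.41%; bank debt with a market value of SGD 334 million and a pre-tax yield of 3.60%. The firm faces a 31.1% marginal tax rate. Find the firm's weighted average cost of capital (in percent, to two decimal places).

8.58%

Total capital V = 354 + 56.5 + 334 = 744.5.
Equity: weight = 354/744.5 = 0.4755; cost = 14.2%.
Preferred: weight = 56.5/744.5 = 0.0759; cost = 9.41%.
Bank debt: weight = 334/744.5 = 0.4486; after-tax cost = 3.6% × (1 − 31.1%) = 2.4804%.
WACC = 0.4755 × 14.2000% + 0.0759 × 9.4100% + 0.4486 × 2.4804% = 8.5788%.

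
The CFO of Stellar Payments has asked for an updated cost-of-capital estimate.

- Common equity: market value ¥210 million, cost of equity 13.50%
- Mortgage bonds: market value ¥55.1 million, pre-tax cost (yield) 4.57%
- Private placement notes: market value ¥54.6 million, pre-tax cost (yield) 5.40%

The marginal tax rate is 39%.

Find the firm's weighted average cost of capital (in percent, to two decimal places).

Total capital V = 210 + 55.1 + 54.6 = 319.7.
Equity: weight = 210/319.7 = 0.6569; cost = 13.5%.
Mortgage bonds: weight = 55.1/319.7 = 0.1723; after-tax cost = 4.57% × (1 − 39%) = 2.7877%.
Private placement notes: weight = 54.6/319.7 = 0.1708; after-tax cost = 5.4% × (1 − 39%) = 3.2940%.
WACC = 0.6569 × 13.5000% + 0.1723 × 2.7877% + 0.1708 × 3.2940% = 9.9107%.

9.91%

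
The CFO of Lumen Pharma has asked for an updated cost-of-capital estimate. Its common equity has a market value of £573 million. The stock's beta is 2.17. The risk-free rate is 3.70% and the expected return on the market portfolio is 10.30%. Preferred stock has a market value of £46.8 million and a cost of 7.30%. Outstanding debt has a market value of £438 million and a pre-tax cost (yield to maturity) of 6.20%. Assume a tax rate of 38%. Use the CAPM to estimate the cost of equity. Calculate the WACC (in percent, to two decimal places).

Market risk premium = 10.3% − 3.7% = 6.6%.
Cost of equity via CAPM: Re = 3.7% + 2.17 × 6.6% = 18.0220%.
Total capital V = 573 + 46.8 + 438 = 1057.8.
Equity: weight = 573/1057.8 = 0.5417; cost = 18.022%.
Preferred: weight = 46.8/1057.8 = 0.0442; cost = 7.3%.
Debt: weight = 438/1057.8 = 0.4141; after-tax cost = 6.2% × (1 − 38%) = 3.8440%.
WACC = 0.5417 × 18.0220% + 0.0442 × 7.3000% + 0.4141 × 3.8440% = 11.6770%.

11.68%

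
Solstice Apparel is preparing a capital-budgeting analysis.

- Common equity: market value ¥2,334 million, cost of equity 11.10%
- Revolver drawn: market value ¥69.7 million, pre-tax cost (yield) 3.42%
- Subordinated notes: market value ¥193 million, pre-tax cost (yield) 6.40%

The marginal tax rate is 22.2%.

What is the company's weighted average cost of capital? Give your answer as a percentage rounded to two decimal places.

Total capital V = 2334 + 69.7 + 193 = 2596.7.
Equity: weight = 2334/2596.7 = 0.8988; cost = 11.1%.
Revolver drawn: weight = 69.7/2596.7 = 0.0268; after-tax cost = 3.42% × (1 − 22.2%) = 2.6608%.
Subordinated notes: weight = 193/2596.7 = 0.0743; after-tax cost = 6.4% × (1 − 22.2%) = 4.9792%.
WACC = 0.8988 × 11.1000% + 0.0268 × 2.6608% + 0.0743 × 4.9792% = 10.4185%.

10.42%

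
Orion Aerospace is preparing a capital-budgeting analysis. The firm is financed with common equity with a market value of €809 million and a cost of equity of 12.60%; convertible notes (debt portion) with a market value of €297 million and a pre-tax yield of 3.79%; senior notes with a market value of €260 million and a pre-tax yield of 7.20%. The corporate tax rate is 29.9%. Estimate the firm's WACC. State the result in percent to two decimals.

Total capital V = 809 + 297 + 260 = 1366.
Equity: weight = 809/1366 = 0.5922; cost = 12.6%.
Convertible notes (debt portion): weight = 297/1366 = 0.2174; after-tax cost = 3.79% × (1 − 29.9%) = 2.6568%.
Senior notes: weight = 260/1366 = 0.1903; after-tax cost = 7.2% × (1 − 29.9%) = 5.0472%.
WACC = 0.5922 × 12.6000% + 0.2174 × 2.6568% + 0.1903 × 5.0472% = 9.0005%.

9.00%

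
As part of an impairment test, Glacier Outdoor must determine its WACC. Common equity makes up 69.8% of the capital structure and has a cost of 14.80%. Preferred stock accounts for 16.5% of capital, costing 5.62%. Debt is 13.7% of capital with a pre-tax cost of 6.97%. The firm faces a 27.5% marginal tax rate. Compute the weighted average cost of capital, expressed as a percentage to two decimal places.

11.95%

After-tax cost of debt = 6.97% × (1 − 27.5%) = 5.0532%.
WACC = 0.698 × 14.8000% + 0.165 × 5.6200% + 0.137 × 5.0532% = 11.9500%.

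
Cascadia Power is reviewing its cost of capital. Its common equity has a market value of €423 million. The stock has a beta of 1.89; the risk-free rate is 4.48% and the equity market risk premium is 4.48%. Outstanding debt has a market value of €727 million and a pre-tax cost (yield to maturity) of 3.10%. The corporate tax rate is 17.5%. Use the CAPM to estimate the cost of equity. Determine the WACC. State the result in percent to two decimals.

Cost of equity via CAPM: Re = 4.48% + 1.89 × 4.48% = 12.9472%.
Total capital V = 423 + 727 = 1150.
Equity: weight = 423/1150 = 0.3678; cost = 12.9472%.
Debt: weight = 727/1150 = 0.6322; after-tax cost = 3.1% × (1 − 17.5%) = 2.5575%.
WACC = 0.3678 × 12.9472% + 0.6322 × 2.5575% = 6.3791%.

6.38%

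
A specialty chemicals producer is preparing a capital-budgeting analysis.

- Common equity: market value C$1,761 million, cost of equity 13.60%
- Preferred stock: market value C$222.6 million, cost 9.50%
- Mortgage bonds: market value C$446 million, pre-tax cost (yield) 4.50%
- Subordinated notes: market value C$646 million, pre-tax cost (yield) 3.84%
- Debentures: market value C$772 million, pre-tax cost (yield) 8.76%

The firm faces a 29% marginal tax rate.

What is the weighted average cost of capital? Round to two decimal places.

8.85%

Total capital V = 1761 + 222.6 + 446 + 646 + 772 = 3847.6.
Equity: weight = 1761/3847.6 = 0.4577; cost = 13.6%.
Preferred: weight = 222.6/3847.6 = 0.0579; cost = 9.5%.
Mortgage bonds: weight = 446/3847.6 = 0.1159; after-tax cost = 4.5% × (1 − 29%) = 3.1950%.
Subordinated notes: weight = 646/3847.6 = 0.1679; after-tax cost = 3.84% × (1 − 29%) = 2.7264%.
Debentures: weight = 772/3847.6 = 0.2006; after-tax cost = 8.76% × (1 − 29%) = 6.2196%.
WACC = 0.4577 × 13.6000% + 0.0579 × 9.5000% + 0.1159 × 3.1950% + 0.1679 × 2.7264% + 0.2006 × 6.2196% = 8.8502%.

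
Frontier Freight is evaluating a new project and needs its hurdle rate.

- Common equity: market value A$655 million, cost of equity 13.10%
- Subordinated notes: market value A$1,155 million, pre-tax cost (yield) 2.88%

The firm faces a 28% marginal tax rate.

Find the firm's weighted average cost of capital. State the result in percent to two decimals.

6.06%

Total capital V = 655 + 1155 = 1810.
Equity: weight = 655/1810 = 0.3619; cost = 13.1%.
Subordinated notes: weight = 1155/1810 = 0.6381; after-tax cost = 2.88% × (1 − 28%) = 2.0736%.
WACC = 0.3619 × 13.1000% + 0.6381 × 2.0736% = 6.0638%.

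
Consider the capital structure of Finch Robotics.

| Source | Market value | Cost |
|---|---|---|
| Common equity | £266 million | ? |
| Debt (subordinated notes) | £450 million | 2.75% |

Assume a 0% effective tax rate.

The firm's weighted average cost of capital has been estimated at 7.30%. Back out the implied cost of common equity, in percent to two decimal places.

Total capital V = 266 + 450 = 716.
Equity weight = 266/716 = 0.3715.
Subordinated notes weight = 450/716 = 0.6285.
Debt contribution = 0.6285 × 2.75% × (1 − 0%) = 1.7284%.
Required equity contribution = 7.3% − 1.7284% = 5.5716%.
Re = 5.5716% / 0.3715 = 14.9974%.

15.00%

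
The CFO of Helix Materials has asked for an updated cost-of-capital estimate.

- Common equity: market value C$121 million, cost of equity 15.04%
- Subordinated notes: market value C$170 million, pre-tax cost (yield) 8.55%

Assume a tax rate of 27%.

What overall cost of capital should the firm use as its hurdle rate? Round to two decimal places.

Total capital V = 121 + 170 = 291.
Equity: weight = 121/291 = 0.4158; cost = 15.04%.
Subordinated notes: weight = 170/291 = 0.5842; after-tax cost = 8.55% × (1 − 27%) = 6.2415%.
WACC = 0.4158 × 15.0400% + 0.5842 × 6.2415% = 9.9000%.

9.90%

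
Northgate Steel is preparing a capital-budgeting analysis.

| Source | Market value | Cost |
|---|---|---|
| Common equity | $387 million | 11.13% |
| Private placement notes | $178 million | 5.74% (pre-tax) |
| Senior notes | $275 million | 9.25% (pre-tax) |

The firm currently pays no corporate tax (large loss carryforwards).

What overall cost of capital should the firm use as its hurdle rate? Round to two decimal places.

Total capital V = 387 + 178 + 275 = 840.
Equity: weight = 387/840 = 0.4607; cost = 11.13%.
Private placement notes: weight = 178/840 = 0.2119; after-tax cost = 5.74% × (1 − 0%) = 5.7400%.
Senior notes: weight = 275/840 = 0.3274; after-tax cost = 9.25% × (1 − 0%) = 9.2500%.
WACC = 0.4607 × 11.1300% + 0.2119 × 5.7400% + 0.3274 × 9.2500% = 9.3724%.

9.37%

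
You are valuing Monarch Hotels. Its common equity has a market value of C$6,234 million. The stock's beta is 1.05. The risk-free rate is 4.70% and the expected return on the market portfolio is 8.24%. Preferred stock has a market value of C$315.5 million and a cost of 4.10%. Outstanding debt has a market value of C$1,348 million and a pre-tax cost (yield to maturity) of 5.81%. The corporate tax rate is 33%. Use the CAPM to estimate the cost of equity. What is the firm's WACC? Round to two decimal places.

7.47%

Market risk premium = 8.24% − 4.7% = 3.54%.
Cost of equity via CAPM: Re = 4.7% + 1.05 × 3.54% = 8.4170%.
Total capital V = 6234 + 315.5 + 1348 = 7897.5.
Equity: weight = 6234/7897.5 = 0.7894; cost = 8.417%.
Preferred: weight = 315.5/7897.5 = 0.0399; cost = 4.1%.
Debt: weight = 1348/7897.5 = 0.1707; after-tax cost = 5.81% × (1 − 33%) = 3.8927%.
WACC = 0.7894 × 8.4170% + 0.0399 × 4.1000% + 0.1707 × 3.8927% = 7.4723%.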